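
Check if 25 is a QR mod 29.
By Euler's criterion: 25^{14} ≡ 1 (mod 29). Since this equals 1, 25 is a QR.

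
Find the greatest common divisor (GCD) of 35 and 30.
5

Using the Euclidean algorithm:
35 = 1 × 30 + 5
30 = 6 × 5 + 0

GCD(35, 30) = 5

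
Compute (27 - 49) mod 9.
5

(27 - 49) = -22
-22 mod 9 = 5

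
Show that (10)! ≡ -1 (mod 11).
(10)! mod 11 = 10. Since this equals -1 (mod 11), Wilson confirms 11 is prime.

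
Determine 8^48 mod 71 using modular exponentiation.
Using repeated squaring. 48 = 32 + 16 (binary 110000). Repeated squaring mod 71: 8^1 ≡ 8; 8^2 ≡ 8² = 64 ≡ 64; 8^4 ≡ 64² = 4096 ≡ 49; 8^8 ≡ 49² = 2401 ≡ 58; 8^16 ≡ 58² = 3364 ≡ 27; 8^32 ≡ 27² = 729 ≡ 19. Multiply: 8^48 = 8^32 × 8^16 ≡ 19 × 27 (mod 71): 19 × 27 = 513 ≡ 16. So 8^48 ≡ 16 (mod 71).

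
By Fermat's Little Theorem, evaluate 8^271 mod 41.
By Fermat: 8^{40} ≡ 1 (mod 41). 271 = 6×40 + 31. So 8^{271} ≡ 8^{31} ≡ 33 (mod 41)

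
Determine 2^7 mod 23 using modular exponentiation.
7 = 4 + 2 + 1 (binary 111). Repeated squaring mod 23: 2^1 ≡ 2; 2^2 ≡ 2² = 4 ≡ 4; 2^4 ≡ 4² = 16 ≡ 16. Multiply: 2^7 = 2^4 × 2^2 × 2^1 ≡ 16 × 4 × 2 (mod 23): 16 × 4 = 64 ≡ 18; 18 × 2 = 36 ≡ 13. So 2^7 ≡ 13 (mod 23).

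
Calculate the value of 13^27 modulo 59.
Using repeated squaring. 27 = 16 + 8 + 2 + 1 (binary 11011). Repeated squaring mod 59: 13^1 ≡ 13; 13^2 ≡ 13² = 169 ≡ 51; 13^4 ≡ 51² = 2601 ≡ 5; 13^8 ≡ 5² = 25 ≡ 25; 13^16 ≡ 25² = 625 ≡ 35. Multiply: 13^27 = 13^16 × 13^8 × 13^2 × 13^1 ≡ 35 × 25 × 51 × 13 (mod 59): 35 × 25 = 875 ≡ 49; 49 × 51 = 2499 ≡ 21; 21 × 13 = 273 ≡ 37. So 13^27 ≡ 37 (mod 59).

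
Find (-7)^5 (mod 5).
(-7) ≡ 3 (mod 5). 5 = 4 + 1 (binary 101). Repeated squaring mod 5: 3^1 ≡ 3; 3^2 ≡ 3² = 9 ≡ 4; 3^4 ≡ 4² = 16 ≡ 1. Multiply: (-7)^5 ≡ 3^4 × 3^1 ≡ 1 × 3 (mod 5): 1 × 3 = 3 ≡ 3. So (-7)^5 ≡ 3 (mod 5).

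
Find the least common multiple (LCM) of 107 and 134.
14338

First find GCD(107, 134) using the Euclidean algorithm:
107 = 0 × 134 + 107
134 = 1 × 107 + 27
107 = 3 × 27 + 26
27 = 1 × 26 + 1
26 = 26 × 1 + 0
GCD(107, 134) = 1

LCM formula: LCM(a, b) = (a × b) / GCD(a, b)
LCM(107, 134) = (107 × 134) / 1
LCM(107, 134) = 14338 / 1
LCM(107, 134) = 14338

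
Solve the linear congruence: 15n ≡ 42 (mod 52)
34

Since gcd(15, 52) = 1 divides 42, a solution exists.
Multiply both sides by the inverse of 15 mod 52:
  15^(-1) mod 52 = 7
  x ≡ 7 × 42 ≡ 294 ≡ 34 (mod 52)
Verification: 15 × 34 = 510 = 9 × 52 + 42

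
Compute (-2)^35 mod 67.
Using repeated squaring. (-2) ≡ 65 (mod 67). 35 = 32 + 2 + 1 (binary 100011). Repeated squaring mod 67: 65^1 ≡ 65; 65^2 ≡ 65² = 4225 ≡ 4; 65^4 ≡ 4² = 16 ≡ 16; 65^8 ≡ 16² = 256 ≡ 55; 65^16 ≡ 55² = 3025 ≡ 10; 65^32 ≡ 10² = 100 ≡ 33. Multiply: (-2)^35 ≡ 65^32 × 65^2 × 65^1 ≡ 33 × 4 × 65 (mod 67): 33 × 4 = 132 ≡ 65; 65 × 65 = 4225 ≡ 4. So (-2)^35 ≡ 4 (mod 67).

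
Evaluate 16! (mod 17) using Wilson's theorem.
By Wilson's theorem, (16)! ≡ -1 ≡ 16 (mod 17)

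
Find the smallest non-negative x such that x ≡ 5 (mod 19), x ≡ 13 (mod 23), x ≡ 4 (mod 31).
841

Using the Chinese Remainder Theorem:
M = product of moduli = 13547
For equation 1: M_1 = 713, 713 ≡ 10 (mod 19), inverse of 713 mod 19 is 2 (check: 10 × 2 = 20 ≡ 1 (mod 19))
For equation 2: M_2 = 589, 589 ≡ 14 (mod 23), inverse of 589 mod 23 is 5 (check: 14 × 5 = 70 ≡ 1 (mod 23))
For equation 3: M_3 = 437, 437 ≡ 3 (mod 31), inverse of 437 mod 31 is 21 (check: 3 × 21 = 63 ≡ 1 (mod 31))
Combine: x ≡ Σ r_i×M_i×(M_i⁻¹ mod m_i) = 5×713×2 + 13×589×5 + 4×437×21 = 7130 + 38285 + 36708 = 82123
82123 mod 13547 = 841
x ≡ 841 (mod 13547)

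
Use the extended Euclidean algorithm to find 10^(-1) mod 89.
Extended GCD: 10(9) + 89(-1) = 1. So 10^(-1) ≡ 9 ≡ 9 (mod 89). Verify: 10 × 9 = 90 ≡ 1 (mod 89)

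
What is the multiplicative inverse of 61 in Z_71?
7

Using Extended Euclidean Algorithm:
gcd(61, 71) = 1
Bezout coefficients: 61 × 7 + 71 × -6 = 1
So 61 × 7 ≡ 1 (mod 71)
The inverse is 7 mod 71 = 7
Verification: 61 × 7 = 427 = 6 × 71 + 1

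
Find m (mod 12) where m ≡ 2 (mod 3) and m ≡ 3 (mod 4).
M = 3 × 4 = 12. M₁ = 4, y₁ ≡ 1 (mod 3). M₂ = 3, y₂ ≡ 3 (mod 4). m = 2×4×1 + 3×3×3 ≡ 11 (mod 12)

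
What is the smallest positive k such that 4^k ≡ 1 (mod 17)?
Powers of 4 mod 17: 4^1≡4, 4^2≡16, 4^3≡13, 4^4≡1. Order = 4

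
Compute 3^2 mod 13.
2 = 2 (binary 10). Repeated squaring mod 13: 3^1 ≡ 3; 3^2 ≡ 3² = 9 ≡ 9. So 3^2 ≡ 9 (mod 13).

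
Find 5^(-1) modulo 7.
3

Using Extended Euclidean Algorithm:
gcd(5, 7) = 1
Bezout coefficients: 5 × 3 + 7 × -2 = 1
So 5 × 3 ≡ 1 (mod 7)
The inverse is 3 mod 7 = 3
Verification: 5 × 3 = 15 = 2 × 7 + 1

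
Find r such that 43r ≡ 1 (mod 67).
43^(-1) ≡ 53 (mod 67). Verification: 43 × 53 = 2279 ≡ 1 (mod 67)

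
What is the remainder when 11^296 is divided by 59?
Using Fermat: 11^{58} ≡ 1 (mod 59). 296 ≡ 6 (mod 58). So 11^{296} ≡ 11^{6} ≡ 27 (mod 59)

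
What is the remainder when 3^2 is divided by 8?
2 = 2 (binary 10). Repeated squaring mod 8: 3^1 ≡ 3; 3^2 ≡ 3² = 9 ≡ 1. So 3^2 ≡ 1 (mod 8).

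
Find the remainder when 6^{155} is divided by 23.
By Fermat: 6^{22} ≡ 1 (mod 23). 155 = 7×22 + 1. So 6^{155} ≡ 6^{1} ≡ 6 (mod 23)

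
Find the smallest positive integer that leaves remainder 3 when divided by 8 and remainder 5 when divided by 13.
M = 8 × 13 = 104. M₁ = 13, y₁ ≡ 5 (mod 8). M₂ = 8, y₂ ≡ 5 (mod 13). m = 3×13×5 + 5×8×5 ≡ 83 (mod 104). The smallest positive such number is 83.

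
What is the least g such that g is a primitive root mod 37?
p - 1 = 36 has prime divisors 2, 3. h is a primitive root mod 37 iff h^(36/q) ≢ 1 (mod 37) for each such q.
h = 2: 2^18 ≡ 36, 2^12 ≡ 26 (mod 37); none is 1, so 2 has order 36 and is a primitive root.
The smallest primitive root mod 37 is g = 2.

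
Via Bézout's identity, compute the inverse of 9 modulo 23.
Extended GCD: 9(-5) + 23(2) = 1. So 9^(-1) ≡ 18 ≡ 18 (mod 23). Verify: 9 × 18 = 162 ≡ 1 (mod 23)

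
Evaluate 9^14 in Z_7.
Using Fermat: 9^{6} ≡ 1 (mod 7). 14 ≡ 2 (mod 6). So 9^{14} ≡ 9^{2} ≡ 4 (mod 7)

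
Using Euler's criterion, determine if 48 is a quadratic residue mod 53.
By Euler's criterion: 48^{26} ≡ 52 (mod 53). Since this equals -1 (≡ 52), 48 is not a QR.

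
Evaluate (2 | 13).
(2/13) = 2^{6} mod 13 = -1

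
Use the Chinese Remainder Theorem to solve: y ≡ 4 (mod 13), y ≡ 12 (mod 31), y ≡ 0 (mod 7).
2058

Using the Chinese Remainder Theorem:
M = product of moduli = 2821
For equation 1: M_1 = 217, 217 ≡ 9 (mod 13), inverse of 217 mod 13 is 3 (check: 9 × 3 = 27 ≡ 1 (mod 13))
For equation 2: M_2 = 91, 91 ≡ 29 (mod 31), inverse of 91 mod 31 is 15 (check: 29 × 15 = 435 ≡ 1 (mod 31))
For equation 3: M_3 = 403, 403 ≡ 4 (mod 7), inverse of 403 mod 7 is 2 (check: 4 × 2 = 8 ≡ 1 (mod 7))
Combine: y ≡ Σ r_i×M_i×(M_i⁻¹ mod m_i) = 4×217×3 + 12×91×15 + 0×403×2 = 2604 + 16380 + 0 = 18984
18984 mod 2821 = 2058
y ≡ 2058 (mod 2821)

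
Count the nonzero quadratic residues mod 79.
For prime 79, there are (p-1)/2 = (79-1)/2 = 39 quadratic residues (excluding 0).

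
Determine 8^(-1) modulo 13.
8^(-1) ≡ 5 (mod 13). Verification: 8 × 5 = 40 ≡ 1 (mod 13)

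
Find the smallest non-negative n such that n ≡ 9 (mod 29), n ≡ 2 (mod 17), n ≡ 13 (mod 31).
15234

Using the Chinese Remainder Theorem:
M = product of moduli = 15283
For equation 1: M_1 = 527, 527 ≡ 5 (mod 29), inverse of 527 mod 29 is 6 (check: 5 × 6 = 30 ≡ 1 (mod 29))
For equation 2: M_2 = 899, 899 ≡ 15 (mod 17), inverse of 899 mod 17 is 8 (check: 15 × 8 = 120 ≡ 1 (mod 17))
For equation 3: M_3 = 493, 493 ≡ 28 (mod 31), inverse of 493 mod 31 is 10 (check: 28 × 10 = 280 ≡ 1 (mod 31))
Combine: n ≡ Σ r_i×M_i×(M_i⁻¹ mod m_i) = 9×527×6 + 2×899×8 + 13×493×10 = 28458 + 14384 + 64090 = 106932
106932 mod 15283 = 15234
n ≡ 15234 (mod 15283)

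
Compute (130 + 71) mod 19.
11

(130 + 71) = 201
201 mod 19 = 11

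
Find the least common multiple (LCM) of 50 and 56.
1400

First find GCD(50, 56) using the Euclidean algorithm:
50 = 0 × 56 + 50
56 = 1 × 50 + 6
50 = 8 × 6 + 2
6 = 3 × 2 + 0
GCD(50, 56) = 2

LCM formula: LCM(a, b) = (a × b) / GCD(a, b)
LCM(50, 56) = (50 × 56) / 2
LCM(50, 56) = 2800 / 2
LCM(50, 56) = 1400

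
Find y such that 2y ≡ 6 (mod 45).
3

Since gcd(2, 45) = 1 divides 6, a solution exists.
Multiply both sides by the inverse of 2 mod 45:
  2^(-1) mod 45 = 23
  x ≡ 23 × 6 ≡ 138 ≡ 3 (mod 45)
Verification: 2 × 3 = 6 = 0 × 45 + 6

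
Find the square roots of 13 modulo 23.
The square roots of 13 mod 23 are 6 and 17. Verify: 6² = 36 ≡ 13 (mod 23)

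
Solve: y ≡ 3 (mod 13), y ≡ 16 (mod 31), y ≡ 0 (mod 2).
M = 13 × 31 × 2 = 806. M₁ = 62, y₁ ≡ 4 (mod 13). M₂ = 26, y₂ ≡ 6 (mod 31). M₃ = 403, y₃ ≡ 1 (mod 2). y = 3×62×4 + 16×26×6 + 0×403×1 ≡ 16 (mod 806)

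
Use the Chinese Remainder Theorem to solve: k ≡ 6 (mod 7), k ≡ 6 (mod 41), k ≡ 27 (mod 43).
5746

Using the Chinese Remainder Theorem:
M = product of moduli = 12341
For equation 1: M_1 = 1763, 1763 ≡ 6 (mod 7), inverse of 1763 mod 7 is 6 (check: 6 × 6 = 36 ≡ 1 (mod 7))
For equation 2: M_2 = 301, 301 ≡ 14 (mod 41), inverse of 301 mod 41 is 3 (check: 14 × 3 = 42 ≡ 1 (mod 41))
For equation 3: M_3 = 287, 287 ≡ 29 (mod 43), inverse of 287 mod 43 is 3 (check: 29 × 3 = 87 ≡ 1 (mod 43))
Combine: k ≡ Σ r_i×M_i×(M_i⁻¹ mod m_i) = 6×1763×6 + 6×301×3 + 27×287×3 = 63468 + 5418 + 23247 = 92133
92133 mod 12341 = 5746
k ≡ 5746 (mod 12341)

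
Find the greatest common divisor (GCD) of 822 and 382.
2

Using the Euclidean algorithm:
822 = 2 × 382 + 58
382 = 6 × 58 + 34
58 = 1 × 34 + 24
34 = 1 × 24 + 10
24 = 2 × 10 + 4
10 = 2 × 4 + 2
4 = 2 × 2 + 0

GCD(822, 382) = 2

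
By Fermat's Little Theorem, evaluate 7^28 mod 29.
By Fermat's Little Theorem, 7^{28} ≡ 1 (mod 29) since 29 is prime and gcd(7, 29) = 1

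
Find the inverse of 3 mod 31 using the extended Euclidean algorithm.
Extended GCD: 3(-10) + 31(1) = 1. So 3^(-1) ≡ 21 ≡ 21 (mod 31). Verify: 3 × 21 = 63 ≡ 1 (mod 31)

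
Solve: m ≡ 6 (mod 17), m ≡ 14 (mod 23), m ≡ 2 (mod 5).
M = 17 × 23 × 5 = 1955. M₁ = 115, y₁ ≡ 4 (mod 17). M₂ = 85, y₂ ≡ 13 (mod 23). M₃ = 391, y₃ ≡ 1 (mod 5). m = 6×115×4 + 14×85×13 + 2×391×1 ≡ 1417 (mod 1955)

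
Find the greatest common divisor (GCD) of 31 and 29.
1

Using the Euclidean algorithm:
31 = 1 × 29 + 2
29 = 14 × 2 + 1
2 = 2 × 1 + 0

GCD(31, 29) = 1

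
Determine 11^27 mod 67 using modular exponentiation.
Using repeated squaring. 27 = 16 + 8 + 2 + 1 (binary 11011). Repeated squaring mod 67: 11^1 ≡ 11; 11^2 ≡ 11² = 121 ≡ 54; 11^4 ≡ 54² = 2916 ≡ 35; 11^8 ≡ 35² = 1225 ≡ 19; 11^16 ≡ 19² = 361 ≡ 26. Multiply: 11^27 = 11^16 × 11^8 × 11^2 × 11^1 ≡ 26 × 19 × 54 × 11 (mod 67): 26 × 19 = 494 ≡ 25; 25 × 54 = 1350 ≡ 10; 10 × 11 = 110 ≡ 43. So 11^27 ≡ 43 (mod 67).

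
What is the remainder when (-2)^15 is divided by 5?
Using Fermat: (-2)^{4} ≡ 1 (mod 5). 15 ≡ 3 (mod 4). So (-2)^{15} ≡ (-2)^{3} ≡ 2 (mod 5)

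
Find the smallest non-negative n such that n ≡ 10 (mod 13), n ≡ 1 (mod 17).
205

Using the Chinese Remainder Theorem:
M = product of moduli = 221
For equation 1: M_1 = 17, 17 ≡ 4 (mod 13), inverse of 17 mod 13 is 10 (check: 4 × 10 = 40 ≡ 1 (mod 13))
For equation 2: M_2 = 13, 13 ≡ 13 (mod 17), inverse of 13 mod 17 is 4 (check: 13 × 4 = 52 ≡ 1 (mod 17))
Combine: n ≡ Σ r_i×M_i×(M_i⁻¹ mod m_i) = 10×17×10 + 1×13×4 = 1700 + 52 = 1752
1752 mod 221 = 205
n ≡ 205 (mod 221)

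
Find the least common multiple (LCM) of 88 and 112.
1232

First find GCD(88, 112) using the Euclidean algorithm:
88 = 0 × 112 + 88
112 = 1 × 88 + 24
88 = 3 × 24 + 16
24 = 1 × 16 + 8
16 = 2 × 8 + 0
GCD(88, 112) = 8

LCM formula: LCM(a, b) = (a × b) / GCD(a, b)
LCM(88, 112) = (88 × 112) / 8
LCM(88, 112) = 9856 / 8
LCM(88, 112) = 1232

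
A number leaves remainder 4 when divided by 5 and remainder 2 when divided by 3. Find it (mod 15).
M = 5 × 3 = 15. M₁ = 3, y₁ ≡ 2 (mod 5). M₂ = 5, y₂ ≡ 2 (mod 3). k = 4×3×2 + 2×5×2 ≡ 14 (mod 15)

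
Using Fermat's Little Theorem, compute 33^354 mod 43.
By Fermat: 33^{42} ≡ 1 (mod 43). 354 = 8×42 + 18. So 33^{354} ≡ 33^{18} ≡ 4 (mod 43)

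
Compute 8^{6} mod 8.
0

Using successive squaring:
Binary expansion of 6: 110
Powers of 8 mod 8 (each is the square of the previous):
  8^1 ≡ 0 (mod 8)
  8^2 ≡ 0² = 0 ≡ 0 (mod 8)
  8^4 ≡ 0² = 0 ≡ 0 (mod 8)
6 = 4 + 2, so 8^6 = 8^4 × 8^2 ≡ 0 × 0 (mod 8)
Multiplying step by step:
  0 × 0 = 0 ≡ 0 (mod 8)
Result: 8^6 ≡ 0 (mod 8)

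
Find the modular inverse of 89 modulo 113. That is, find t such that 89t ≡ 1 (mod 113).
80

Using Extended Euclidean Algorithm:
gcd(89, 113) = 1
Bezout coefficients: 89 × -33 + 113 × 26 = 1
So 89 × -33 ≡ 1 (mod 113)
The inverse is -33 mod 113 = 80
Verification: 89 × 80 = 7120 = 63 × 113 + 1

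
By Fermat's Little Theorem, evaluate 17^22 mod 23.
By Fermat's Little Theorem, 17^{22} ≡ 1 (mod 23) since 23 is prime and gcd(17, 23) = 1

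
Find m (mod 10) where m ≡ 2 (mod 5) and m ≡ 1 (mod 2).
M = 5 × 2 = 10. M₁ = 2, y₁ ≡ 3 (mod 5). M₂ = 5, y₂ ≡ 1 (mod 2). m = 2×2×3 + 1×5×1 ≡ 7 (mod 10)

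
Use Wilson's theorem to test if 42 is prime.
(41)! mod 42 = 0. Since 0 ≢ -1 (mod 42), 42 is not prime.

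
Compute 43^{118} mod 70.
29

Using successive squaring:
Binary expansion of 118: 1110110
Powers of 43 mod 70 (each is the square of the previous):
  43^1 ≡ 43 (mod 70)
  43^2 ≡ 43² = 1849 ≡ 29 (mod 70)
  43^4 ≡ 29² = 841 ≡ 1 (mod 70)
  43^8 ≡ 1² = 1 ≡ 1 (mod 70)
  43^16 ≡ 1² = 1 ≡ 1 (mod 70)
  43^32 ≡ 1² = 1 ≡ 1 (mod 70)
  43^64 ≡ 1² = 1 ≡ 1 (mod 70)
118 = 64 + 32 + 16 + 4 + 2, so 43^118 = 43^64 × 43^32 × 43^16 × 43^4 × 43^2 ≡ 1 × 1 × 1 × 1 × 29 (mod 70)
Multiplying step by step:
  1 × 1 = 1 ≡ 1 (mod 70)
  1 × 1 = 1 ≡ 1 (mod 70)
  1 × 1 = 1 ≡ 1 (mod 70)
  1 × 29 = 29 ≡ 29 (mod 70)
Result: 43^118 ≡ 29 (mod 70)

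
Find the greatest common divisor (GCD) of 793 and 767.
13

Using the Euclidean algorithm:
793 = 1 × 767 + 26
767 = 29 × 26 + 13
26 = 2 × 13 + 0

GCD(793, 767) = 13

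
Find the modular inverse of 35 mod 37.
35^(-1) ≡ 18 (mod 37). Verification: 35 × 18 = 630 ≡ 1 (mod 37)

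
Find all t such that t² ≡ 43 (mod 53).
The square roots of 43 mod 53 are 34 and 19. Verify: 34² = 1156 ≡ 43 (mod 53)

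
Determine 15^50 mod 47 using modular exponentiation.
Using Fermat: 15^{46} ≡ 1 (mod 47). 50 ≡ 4 (mod 46). So 15^{50} ≡ 15^{4} ≡ 6 (mod 47)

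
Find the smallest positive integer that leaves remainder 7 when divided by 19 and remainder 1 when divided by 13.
M = 19 × 13 = 247. M₁ = 13, y₁ ≡ 3 (mod 19). M₂ = 19, y₂ ≡ 11 (mod 13). r = 7×13×3 + 1×19×11 ≡ 235 (mod 247). The smallest positive such number is 235.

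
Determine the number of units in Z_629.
576

Prime factorization: 629 = 17 × 37
Using the formula φ(n) = n × Π(1 - 1/p) for each prime factor p:
φ(629) = 629 × (1 - 1/17) × (1 - 1/37)
φ(629) = 576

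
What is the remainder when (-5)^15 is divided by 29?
Using repeated squaring. (-5) ≡ 24 (mod 29). 15 = 8 + 4 + 2 + 1 (binary 1111). Repeated squaring mod 29: 24^1 ≡ 24; 24^2 ≡ 24² = 576 ≡ 25; 24^4 ≡ 25² = 625 ≡ 16; 24^8 ≡ 16² = 256 ≡ 24. Multiply: (-5)^15 ≡ 24^8 × 24^4 × 24^2 × 24^1 ≡ 24 × 16 × 25 × 24 (mod 29): 24 × 16 = 384 ≡ 7; 7 × 25 = 175 ≡ 1; 1 × 24 = 24 ≡ 24. So (-5)^15 ≡ 24 (mod 29).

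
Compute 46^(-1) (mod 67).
51

Using Extended Euclidean Algorithm:
gcd(46, 67) = 1
Bezout coefficients: 46 × -16 + 67 × 11 = 1
So 46 × -16 ≡ 1 (mod 67)
The inverse is -16 mod 67 = 51
Verification: 46 × 51 = 2346 = 35 × 67 + 1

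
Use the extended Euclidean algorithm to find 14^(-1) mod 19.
Extended GCD: 14(-4) + 19(3) = 1. So 14^(-1) ≡ 15 ≡ 15 (mod 19). Verify: 14 × 15 = 210 ≡ 1 (mod 19)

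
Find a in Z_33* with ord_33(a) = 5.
16 has order 5 mod 33 since 16^{5} ≡ 1 (mod 33) and no smaller power works.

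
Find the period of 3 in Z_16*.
Powers of 3 mod 16: 3^1≡3, 3^2≡9, 3^3≡11, 3^4≡1. Order = 4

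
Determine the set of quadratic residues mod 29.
QRs mod 29: {1, 4, 5, 6, 7, 9, 13, 16, 20, 22, 23, 24, 25, 28}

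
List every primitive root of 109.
Primitive roots mod 109: {6, 10, 11, 13, 14, 18, 24, 30, 37, 39, 40, 42, 44, 47, 50, 51, 52, 53, 56, 57, 58, 59, 62, 65, 67, 69, 70, 72, 79, 85, 91, 95, 96, 98, 99, 103}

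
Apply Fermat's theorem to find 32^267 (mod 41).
By Fermat: 32^{40} ≡ 1 (mod 41). 267 = 6×40 + 27. So 32^{267} ≡ 32^{27} ≡ 9 (mod 41)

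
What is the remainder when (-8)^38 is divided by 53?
Using repeated squaring. (-8) ≡ 45 (mod 53). 38 = 32 + 4 + 2 (binary 100110). Repeated squaring mod 53: 45^1 ≡ 45; 45^2 ≡ 45² = 2025 ≡ 11; 45^4 ≡ 11² = 121 ≡ 15; 45^8 ≡ 15² = 225 ≡ 13; 45^16 ≡ 13² = 169 ≡ 10; 45^32 ≡ 10² = 100 ≡ 47. Multiply: (-8)^38 ≡ 45^32 × 45^4 × 45^2 ≡ 47 × 15 × 11 (mod 53): 47 × 15 = 705 ≡ 16; 16 × 11 = 176 ≡ 17. So (-8)^38 ≡ 17 (mod 53).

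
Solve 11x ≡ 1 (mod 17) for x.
14

Using Extended Euclidean Algorithm:
gcd(11, 17) = 1
Bezout coefficients: 11 × -3 + 17 × 2 = 1
So 11 × -3 ≡ 1 (mod 17)
The inverse is -3 mod 17 = 14
Verification: 11 × 14 = 154 = 9 × 17 + 1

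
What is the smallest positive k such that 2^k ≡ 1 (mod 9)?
Powers of 2 mod 9: 2^1≡2, 2^2≡4, 2^3≡8, 2^4≡7, 2^5≡5, 2^6≡1. Order = 6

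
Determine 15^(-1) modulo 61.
15^(-1) ≡ 57 (mod 61). Verification: 15 × 57 = 855 ≡ 1 (mod 61)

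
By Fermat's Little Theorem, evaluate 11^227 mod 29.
By Fermat: 11^{28} ≡ 1 (mod 29). 227 ≡ 3 (mod 28). So 11^{227} ≡ 11^{3} ≡ 26 (mod 29)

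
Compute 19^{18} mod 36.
1

Using successive squaring:
Binary expansion of 18: 10010
Powers of 19 mod 36 (each is the square of the previous):
  19^1 ≡ 19 (mod 36)
  19^2 ≡ 19² = 361 ≡ 1 (mod 36)
  19^4 ≡ 1² = 1 ≡ 1 (mod 36)
  19^8 ≡ 1² = 1 ≡ 1 (mod 36)
  19^16 ≡ 1² = 1 ≡ 1 (mod 36)
18 = 16 + 2, so 19^18 = 19^16 × 19^2 ≡ 1 × 1 (mod 36)
Multiplying step by step:
  1 × 1 = 1 ≡ 1 (mod 36)
Result: 19^18 ≡ 1 (mod 36)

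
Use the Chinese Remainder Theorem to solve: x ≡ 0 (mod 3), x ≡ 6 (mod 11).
6

Using the Chinese Remainder Theorem:
M = product of moduli = 33
For equation 1: M_1 = 11, 11 ≡ 2 (mod 3), inverse of 11 mod 3 is 2 (check: 2 × 2 = 4 ≡ 1 (mod 3))
For equation 2: M_2 = 3, 3 ≡ 3 (mod 11), inverse of 3 mod 11 is 4 (check: 3 × 4 = 12 ≡ 1 (mod 11))
Combine: x ≡ Σ r_i×M_i×(M_i⁻¹ mod m_i) = 0×11×2 + 6×3×4 = 0 + 72 = 72
72 mod 33 = 6
x ≡ 6 (mod 33)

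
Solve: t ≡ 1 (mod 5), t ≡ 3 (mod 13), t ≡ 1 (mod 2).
M = 5 × 13 × 2 = 130. M₁ = 26, y₁ ≡ 1 (mod 5). M₂ = 10, y₂ ≡ 4 (mod 13). M₃ = 65, y₃ ≡ 1 (mod 2). t = 1×26×1 + 3×10×4 + 1×65×1 ≡ 81 (mod 130)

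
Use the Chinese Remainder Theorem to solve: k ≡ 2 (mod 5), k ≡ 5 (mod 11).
27

Using the Chinese Remainder Theorem:
M = product of moduli = 55
For equation 1: M_1 = 11, 11 ≡ 1 (mod 5), inverse of 11 mod 5 is 1 (check: 1 × 1 = 1 ≡ 1 (mod 5))
For equation 2: M_2 = 5, 5 ≡ 5 (mod 11), inverse of 5 mod 11 is 9 (check: 5 × 9 = 45 ≡ 1 (mod 11))
Combine: k ≡ Σ r_i×M_i×(M_i⁻¹ mod m_i) = 2×11×1 + 5×5×9 = 22 + 225 = 247
247 mod 55 = 27
k ≡ 27 (mod 55)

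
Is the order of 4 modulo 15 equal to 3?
No, the actual order is 2, not 3.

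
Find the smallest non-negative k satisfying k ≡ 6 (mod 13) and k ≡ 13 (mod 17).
M = 13 × 17 = 221. M₁ = 17, y₁ ≡ 10 (mod 13). M₂ = 13, y₂ ≡ 4 (mod 17). k = 6×17×10 + 13×13×4 ≡ 149 (mod 221)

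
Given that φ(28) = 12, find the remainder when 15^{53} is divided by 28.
By Euler: 15^{12} ≡ 1 (mod 28) since gcd(15, 28) = 1. 53 = 4×12 + 5. So 15^{53} ≡ 15^{5} ≡ 15 (mod 28)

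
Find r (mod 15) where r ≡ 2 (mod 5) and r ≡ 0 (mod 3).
M = 5 × 3 = 15. M₁ = 3, y₁ ≡ 2 (mod 5). M₂ = 5, y₂ ≡ 2 (mod 3). r = 2×3×2 + 0×5×2 ≡ 12 (mod 15)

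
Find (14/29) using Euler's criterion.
(14/29) = 14^{14} mod 29 = -1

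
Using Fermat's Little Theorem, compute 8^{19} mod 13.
5

By Fermat's Little Theorem, a^(p-1) ≡ 1 (mod p) for prime p and gcd(a, p) = 1
Here p = 13, so 8^12 ≡ 1 (mod 13)
We can reduce the exponent: 19 mod 12 = 7
So 8^19 ≡ 8^7 (mod 13)
Computing: 8^7 mod 13 = 5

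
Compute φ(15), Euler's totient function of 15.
8

Prime factorization: 15 = 3 × 5
Using the formula φ(n) = n × Π(1 - 1/p) for each prime factor p:
φ(15) = 15 × (1 - 1/3) × (1 - 1/5)
φ(15) = 8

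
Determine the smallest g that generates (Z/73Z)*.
5

A primitive root g modulo p has order p-1 = 72
Prime divisors of 72: [2, 3]
g is a primitive root iff g^(72/q) ≢ 1 (mod 73) for each prime divisor q
Testing small values:
  g = 2: 2^36 ≡ 1, 2^24 ≡ 64 (mod 73) → 2^36 ≡ 1, not primitive root
  g = 3: 3^36 ≡ 1, 3^24 ≡ 1 (mod 73) → 3^36 ≡ 1, not primitive root
  g = 4: 4^36 ≡ 1, 4^24 ≡ 8 (mod 73) → 4^36 ≡ 1, not primitive root
  g = 5: 5^36 ≡ 72, 5^24 ≡ 8 (mod 73) → none is 1, primitive root!
The smallest primitive root is 5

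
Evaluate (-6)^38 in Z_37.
Using Fermat: (-6)^{36} ≡ 1 (mod 37). 38 ≡ 2 (mod 36). So (-6)^{38} ≡ (-6)^{2} ≡ 36 (mod 37)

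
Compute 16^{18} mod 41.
37

Using successive squaring:
Binary expansion of 18: 10010
Powers of 16 mod 41 (each is the square of the previous):
  16^1 ≡ 16 (mod 41)
  16^2 ≡ 16² = 256 ≡ 10 (mod 41)
  16^4 ≡ 10² = 100 ≡ 18 (mod 41)
  16^8 ≡ 18² = 324 ≡ 37 (mod 41)
  16^16 ≡ 37² = 1369 ≡ 16 (mod 41)
18 = 16 + 2, so 16^18 = 16^16 × 16^2 ≡ 16 × 10 (mod 41)
Multiplying step by step:
  16 × 10 = 160 ≡ 37 (mod 41)
Result: 16^18 ≡ 37 (mod 41)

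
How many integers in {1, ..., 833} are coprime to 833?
672

Prime factorization: 833 = 7^2 × 17
Using the formula φ(n) = n × Π(1 - 1/p) for each prime factor p:
φ(833) = 833 × (1 - 1/7) × (1 - 1/17)
φ(833) = 672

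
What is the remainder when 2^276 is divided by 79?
Using Fermat: 2^{78} ≡ 1 (mod 79). 276 ≡ 42 (mod 78). So 2^{276} ≡ 2^{42} ≡ 8 (mod 79)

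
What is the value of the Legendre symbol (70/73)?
(70/73) = 70^{36} mod 73 = 1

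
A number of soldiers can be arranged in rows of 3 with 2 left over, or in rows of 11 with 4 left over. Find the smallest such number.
M = 3 × 11 = 33. M₁ = 11, y₁ ≡ 2 (mod 3). M₂ = 3, y₂ ≡ 4 (mod 11). k = 2×11×2 + 4×3×4 ≡ 26 (mod 33). The smallest positive such number is 26.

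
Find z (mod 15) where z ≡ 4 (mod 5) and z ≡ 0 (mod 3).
M = 5 × 3 = 15. M₁ = 3, y₁ ≡ 2 (mod 5). M₂ = 5, y₂ ≡ 2 (mod 3). z = 4×3×2 + 0×5×2 ≡ 9 (mod 15)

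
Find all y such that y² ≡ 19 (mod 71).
The square roots of 19 mod 71 are 27 and 44. Verify: 27² = 729 ≡ 19 (mod 71)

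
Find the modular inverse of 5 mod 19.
5^(-1) ≡ 4 (mod 19). Verification: 5 × 4 = 20 ≡ 1 (mod 19)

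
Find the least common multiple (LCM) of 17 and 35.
595

First find GCD(17, 35) using the Euclidean algorithm:
17 = 0 × 35 + 17
35 = 2 × 17 + 1
17 = 17 × 1 + 0
GCD(17, 35) = 1

LCM formula: LCM(a, b) = (a × b) / GCD(a, b)
LCM(17, 35) = (17 × 35) / 1
LCM(17, 35) = 595 / 1
LCM(17, 35) = 595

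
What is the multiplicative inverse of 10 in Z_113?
10^(-1) ≡ 34 (mod 113). Verification: 10 × 34 = 340 ≡ 1 (mod 113)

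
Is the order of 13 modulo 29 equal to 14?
Yes, ord_29(13) = 14.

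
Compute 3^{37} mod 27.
0

Using successive squaring:
Binary expansion of 37: 100101
Powers of 3 mod 27 (each is the square of the previous):
  3^1 ≡ 3 (mod 27)
  3^2 ≡ 3² = 9 ≡ 9 (mod 27)
  3^4 ≡ 9² = 81 ≡ 0 (mod 27)
  3^8 ≡ 0² = 0 ≡ 0 (mod 27)
  3^16 ≡ 0² = 0 ≡ 0 (mod 27)
  3^32 ≡ 0² = 0 ≡ 0 (mod 27)
37 = 32 + 4 + 1, so 3^37 = 3^32 × 3^4 × 3^1 ≡ 0 × 0 × 3 (mod 27)
Multiplying step by step:
  0 × 0 = 0 ≡ 0 (mod 27)
  0 × 3 = 0 ≡ 0 (mod 27)
Result: 3^37 ≡ 0 (mod 27)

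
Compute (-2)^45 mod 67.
Using repeated squaring. (-2) ≡ 65 (mod 67). 45 = 32 + 8 + 4 + 1 (binary 101101). Repeated squaring mod 67: 65^1 ≡ 65; 65^2 ≡ 65² = 4225 ≡ 4; 65^4 ≡ 4² = 16 ≡ 16; 65^8 ≡ 16² = 256 ≡ 55; 65^16 ≡ 55² = 3025 ≡ 10; 65^32 ≡ 10² = 100 ≡ 33. Multiply: (-2)^45 ≡ 65^32 × 65^8 × 65^4 × 65^1 ≡ 33 × 55 × 16 × 65 (mod 67): 33 × 55 = 1815 ≡ 6; 6 × 16 = 96 ≡ 29; 29 × 65 = 1885 ≡ 9. So (-2)^45 ≡ 9 (mod 67).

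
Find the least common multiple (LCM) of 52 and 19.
988

First find GCD(52, 19) using the Euclidean algorithm:
52 = 2 × 19 + 14
19 = 1 × 14 + 5
14 = 2 × 5 + 4
5 = 1 × 4 + 1
4 = 4 × 1 + 0
GCD(52, 19) = 1

LCM formula: LCM(a, b) = (a × b) / GCD(a, b)
LCM(52, 19) = (52 × 19) / 1
LCM(52, 19) = 988 / 1
LCM(52, 19) = 988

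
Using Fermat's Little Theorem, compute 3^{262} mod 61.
9

By Fermat's Little Theorem, a^(p-1) ≡ 1 (mod p) for prime p and gcd(a, p) = 1
Here p = 61, so 3^60 ≡ 1 (mod 61)
We can reduce the exponent: 262 mod 60 = 22
So 3^262 ≡ 3^22 (mod 61)
Computing: 3^22 mod 61 = 9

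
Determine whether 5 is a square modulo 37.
By Euler's criterion: 5^{18} ≡ 36 (mod 37). Since this equals -1 (≡ 36), 5 is not a QR.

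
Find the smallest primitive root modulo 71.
7

A primitive root g modulo p has order p-1 = 70
Prime divisors of 70: [2, 5, 7]
g is a primitive root iff g^(70/q) ≢ 1 (mod 71) for each prime divisor q
Testing small values:
  g = 2: 2^35 ≡ 1, 2^14 ≡ 54, 2^10 ≡ 30 (mod 71) → 2^35 ≡ 1, not primitive root
  g = 3: 3^35 ≡ 1, 3^14 ≡ 54, 3^10 ≡ 48 (mod 71) → 3^35 ≡ 1, not primitive root
  g = 4: 4^35 ≡ 1, 4^14 ≡ 5, 4^10 ≡ 48 (mod 71) → 4^35 ≡ 1, not primitive root
  g = 5: 5^35 ≡ 1, 5^14 ≡ 57, 5^10 ≡ 1 (mod 71) → 5^35 ≡ 1, not primitive root
  g = 6: 6^35 ≡ 1, 6^14 ≡ 5, 6^10 ≡ 20 (mod 71) → 6^35 ≡ 1, not primitive root
  g = 7: 7^35 ≡ 70, 7^14 ≡ 54, 7^10 ≡ 45 (mod 71) → none is 1, primitive root!
The smallest primitive root is 7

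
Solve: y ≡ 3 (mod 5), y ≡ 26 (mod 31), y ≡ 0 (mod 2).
M = 5 × 31 × 2 = 310. M₁ = 62, y₁ ≡ 3 (mod 5). M₂ = 10, y₂ ≡ 28 (mod 31). M₃ = 155, y₃ ≡ 1 (mod 2). y = 3×62×3 + 26×10×28 + 0×155×1 ≡ 88 (mod 310)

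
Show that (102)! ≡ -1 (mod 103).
(102)! mod 103 = 102. Since this equals -1 (mod 103), Wilson confirms 103 is prime.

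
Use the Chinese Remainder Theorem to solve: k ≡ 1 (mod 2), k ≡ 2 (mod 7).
9

Using the Chinese Remainder Theorem:
M = product of moduli = 14
For equation 1: M_1 = 7, 7 ≡ 1 (mod 2), inverse of 7 mod 2 is 1 (check: 1 × 1 = 1 ≡ 1 (mod 2))
For equation 2: M_2 = 2, 2 ≡ 2 (mod 7), inverse of 2 mod 7 is 4 (check: 2 × 4 = 8 ≡ 1 (mod 7))
Combine: k ≡ Σ r_i×M_i×(M_i⁻¹ mod m_i) = 1×7×1 + 2×2×4 = 7 + 16 = 23
23 mod 14 = 9
k ≡ 9 (mod 14)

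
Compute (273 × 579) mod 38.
25

(273 × 579) = 158067
158067 mod 38 = 25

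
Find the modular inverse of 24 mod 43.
24^(-1) ≡ 9 (mod 43). Verification: 24 × 9 = 216 ≡ 1 (mod 43)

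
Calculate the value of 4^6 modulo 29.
6 = 4 + 2 (binary 110). Repeated squaring mod 29: 4^1 ≡ 4; 4^2 ≡ 4² = 16 ≡ 16; 4^4 ≡ 16² = 256 ≡ 24. Multiply: 4^6 = 4^4 × 4^2 ≡ 24 × 16 (mod 29): 24 × 16 = 384 ≡ 7. So 4^6 ≡ 7 (mod 29).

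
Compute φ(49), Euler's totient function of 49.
42

Prime factorization: 49 = 7^2
Using the formula φ(n) = n × Π(1 - 1/p) for each prime factor p:
φ(49) = 49 × (1 - 1/7)
φ(49) = 42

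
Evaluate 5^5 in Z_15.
5 = 4 + 1 (binary 101). Repeated squaring mod 15: 5^1 ≡ 5; 5^2 ≡ 5² = 25 ≡ 10; 5^4 ≡ 10² = 100 ≡ 10. Multiply: 5^5 = 5^4 × 5^1 ≡ 10 × 5 (mod 15): 10 × 5 = 50 ≡ 5. So 5^5 ≡ 5 (mod 15).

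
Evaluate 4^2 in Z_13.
2 = 2 (binary 10). Repeated squaring mod 13: 4^1 ≡ 4; 4^2 ≡ 4² = 16 ≡ 3. So 4^2 ≡ 3 (mod 13).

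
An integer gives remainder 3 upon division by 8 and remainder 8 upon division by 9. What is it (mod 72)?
M = 8 × 9 = 72. M₁ = 9, y₁ ≡ 1 (mod 8). M₂ = 8, y₂ ≡ 8 (mod 9). t = 3×9×1 + 8×8×8 ≡ 35 (mod 72). The smallest positive such number is 35.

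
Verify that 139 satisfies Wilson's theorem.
(138)! mod 139 = 138. Since this equals -1 (mod 139), Wilson confirms 139 is prime.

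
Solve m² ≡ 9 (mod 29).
The square roots of 9 mod 29 are 26 and 3. Verify: 26² = 676 ≡ 9 (mod 29)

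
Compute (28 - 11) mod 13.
4

(28 - 11) = 17
17 mod 13 = 4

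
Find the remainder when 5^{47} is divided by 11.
By Fermat: 5^{10} ≡ 1 (mod 11). 47 = 4×10 + 7. So 5^{47} ≡ 5^{7} ≡ 3 (mod 11)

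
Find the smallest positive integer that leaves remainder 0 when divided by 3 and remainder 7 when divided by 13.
M = 3 × 13 = 39. M₁ = 13, y₁ ≡ 1 (mod 3). M₂ = 3, y₂ ≡ 9 (mod 13). z = 0×13×1 + 7×3×9 ≡ 33 (mod 39). The smallest positive such number is 33.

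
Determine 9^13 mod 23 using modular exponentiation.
Using repeated squaring. 13 = 8 + 4 + 1 (binary 1101). Repeated squaring mod 23: 9^1 ≡ 9; 9^2 ≡ 9² = 81 ≡ 12; 9^4 ≡ 12² = 144 ≡ 6; 9^8 ≡ 6² = 36 ≡ 13. Multiply: 9^13 = 9^8 × 9^4 × 9^1 ≡ 13 × 6 × 9 (mod 23): 13 × 6 = 78 ≡ 9; 9 × 9 = 81 ≡ 12. So 9^13 ≡ 12 (mod 23).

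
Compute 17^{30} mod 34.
17

Using successive squaring:
Binary expansion of 30: 11110
Powers of 17 mod 34 (each is the square of the previous):
  17^1 ≡ 17 (mod 34)
  17^2 ≡ 17² = 289 ≡ 17 (mod 34)
  17^4 ≡ 17² = 289 ≡ 17 (mod 34)
  17^8 ≡ 17² = 289 ≡ 17 (mod 34)
  17^16 ≡ 17² = 289 ≡ 17 (mod 34)
30 = 16 + 8 + 4 + 2, so 17^30 = 17^16 × 17^8 × 17^4 × 17^2 ≡ 17 × 17 × 17 × 17 (mod 34)
Multiplying step by step:
  17 × 17 = 289 ≡ 17 (mod 34)
  17 × 17 = 289 ≡ 17 (mod 34)
  17 × 17 = 289 ≡ 17 (mod 34)
Result: 17^30 ≡ 17 (mod 34)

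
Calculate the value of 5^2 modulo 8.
2 = 2 (binary 10). Repeated squaring mod 8: 5^1 ≡ 5; 5^2 ≡ 5² = 25 ≡ 1. So 5^2 ≡ 1 (mod 8).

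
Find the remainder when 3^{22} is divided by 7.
By Fermat: 3^{6} ≡ 1 (mod 7). 22 = 3×6 + 4. So 3^{22} ≡ 3^{4} ≡ 4 (mod 7)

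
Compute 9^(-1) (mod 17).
9^(-1) ≡ 2 (mod 17). Verification: 9 × 2 = 18 ≡ 1 (mod 17)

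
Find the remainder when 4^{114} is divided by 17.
By Fermat: 4^{16} ≡ 1 (mod 17). 114 = 7×16 + 2. So 4^{114} ≡ 4^{2} ≡ 16 (mod 17)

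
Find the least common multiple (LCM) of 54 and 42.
378

First find GCD(54, 42) using the Euclidean algorithm:
54 = 1 × 42 + 12
42 = 3 × 12 + 6
12 = 2 × 6 + 0
GCD(54, 42) = 6

LCM formula: LCM(a, b) = (a × b) / GCD(a, b)
LCM(54, 42) = (54 × 42) / 6
LCM(54, 42) = 2268 / 6
LCM(54, 42) = 378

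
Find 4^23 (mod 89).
Using repeated squaring. 23 = 16 + 4 + 2 + 1 (binary 10111). Repeated squaring mod 89: 4^1 ≡ 4; 4^2 ≡ 4² = 16 ≡ 16; 4^4 ≡ 16² = 256 ≡ 78; 4^8 ≡ 78² = 6084 ≡ 32; 4^16 ≡ 32² = 1024 ≡ 45. Multiply: 4^23 = 4^16 × 4^4 × 4^2 × 4^1 ≡ 45 × 78 × 16 × 4 (mod 89): 45 × 78 = 3510 ≡ 39; 39 × 16 = 624 ≡ 1; 1 × 4 = 4 ≡ 4. So 4^23 ≡ 4 (mod 89).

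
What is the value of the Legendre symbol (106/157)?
(106/157) = 106^{78} mod 157 = 1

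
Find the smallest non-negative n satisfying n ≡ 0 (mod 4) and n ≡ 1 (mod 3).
M = 4 × 3 = 12. M₁ = 3, y₁ ≡ 3 (mod 4). M₂ = 4, y₂ ≡ 1 (mod 3). n = 0×3×3 + 1×4×1 ≡ 4 (mod 12)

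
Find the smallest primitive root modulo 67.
2

A primitive root g modulo p has order p-1 = 66
Prime divisors of 66: [2, 3, 11]
g is a primitive root iff g^(66/q) ≢ 1 (mod 67) for each prime divisor q
Testing small values:
  g = 2: 2^33 ≡ 66, 2^22 ≡ 37, 2^6 ≡ 64 (mod 67) → none is 1, primitive root!
The smallest primitive root is 2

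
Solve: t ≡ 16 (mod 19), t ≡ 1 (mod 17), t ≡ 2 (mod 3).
M = 19 × 17 × 3 = 969. M₁ = 51, y₁ ≡ 3 (mod 19). M₂ = 57, y₂ ≡ 3 (mod 17). M₃ = 323, y₃ ≡ 2 (mod 3). t = 16×51×3 + 1×57×3 + 2×323×2 ≡ 35 (mod 969)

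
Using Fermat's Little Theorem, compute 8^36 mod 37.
By Fermat's Little Theorem, 8^{36} ≡ 1 (mod 37) since 37 is prime and gcd(8, 37) = 1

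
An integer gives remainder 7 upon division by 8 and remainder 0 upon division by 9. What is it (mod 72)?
M = 8 × 9 = 72. M₁ = 9, y₁ ≡ 1 (mod 8). M₂ = 8, y₂ ≡ 8 (mod 9). k = 7×9×1 + 0×8×8 ≡ 63 (mod 72). The smallest positive such number is 63.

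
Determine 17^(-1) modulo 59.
17^(-1) ≡ 7 (mod 59). Verification: 17 × 7 = 119 ≡ 1 (mod 59)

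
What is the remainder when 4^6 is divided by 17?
6 = 4 + 2 (binary 110). Repeated squaring mod 17: 4^1 ≡ 4; 4^2 ≡ 4² = 16 ≡ 16; 4^4 ≡ 16² = 256 ≡ 1. Multiply: 4^6 = 4^4 × 4^2 ≡ 1 × 16 (mod 17): 1 × 16 = 16 ≡ 16. So 4^6 ≡ 16 (mod 17).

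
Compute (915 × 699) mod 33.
12

(915 × 699) = 639585
639585 mod 33 = 12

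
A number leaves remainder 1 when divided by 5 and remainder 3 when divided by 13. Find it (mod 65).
M = 5 × 13 = 65. M₁ = 13, y₁ ≡ 2 (mod 5). M₂ = 5, y₂ ≡ 8 (mod 13). y = 1×13×2 + 3×5×8 ≡ 16 (mod 65)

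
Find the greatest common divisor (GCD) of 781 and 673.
1

Using the Euclidean algorithm:
781 = 1 × 673 + 108
673 = 6 × 108 + 25
108 = 4 × 25 + 8
25 = 3 × 8 + 1
8 = 8 × 1 + 0

GCD(781, 673) = 1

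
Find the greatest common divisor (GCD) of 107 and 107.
107

Using the Euclidean algorithm:
107 = 1 × 107 + 0

GCD(107, 107) = 107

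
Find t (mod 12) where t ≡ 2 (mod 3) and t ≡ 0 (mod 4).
M = 3 × 4 = 12. M₁ = 4, y₁ ≡ 1 (mod 3). M₂ = 3, y₂ ≡ 3 (mod 4). t = 2×4×1 + 0×3×3 ≡ 8 (mod 12)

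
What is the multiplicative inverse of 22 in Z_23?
22

Using Extended Euclidean Algorithm:
gcd(22, 23) = 1
Bezout coefficients: 22 × -1 + 23 × 1 = 1
So 22 × -1 ≡ 1 (mod 23)
The inverse is -1 mod 23 = 22
Verification: 22 × 22 = 484 = 21 × 23 + 1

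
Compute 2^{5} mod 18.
14

Using successive squaring:
Binary expansion of 5: 101
Powers of 2 mod 18 (each is the square of the previous):
  2^1 ≡ 2 (mod 18)
  2^2 ≡ 2² = 4 ≡ 4 (mod 18)
  2^4 ≡ 4² = 16 ≡ 16 (mod 18)
5 = 4 + 1, so 2^5 = 2^4 × 2^1 ≡ 16 × 2 (mod 18)
Multiplying step by step:
  16 × 2 = 32 ≡ 14 (mod 18)
Result: 2^5 ≡ 14 (mod 18)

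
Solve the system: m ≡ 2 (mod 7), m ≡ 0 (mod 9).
M = 7 × 9 = 63. M₁ = 9, y₁ ≡ 4 (mod 7). M₂ = 7, y₂ ≡ 4 (mod 9). m = 2×9×4 + 0×7×4 ≡ 9 (mod 63)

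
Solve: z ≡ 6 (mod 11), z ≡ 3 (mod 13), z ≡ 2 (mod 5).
M = 11 × 13 × 5 = 715. M₁ = 65, y₁ ≡ 10 (mod 11). M₂ = 55, y₂ ≡ 9 (mod 13). M₃ = 143, y₃ ≡ 2 (mod 5). z = 6×65×10 + 3×55×9 + 2×143×2 ≡ 237 (mod 715)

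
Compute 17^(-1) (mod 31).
17^(-1) ≡ 11 (mod 31). Verification: 17 × 11 = 187 ≡ 1 (mod 31)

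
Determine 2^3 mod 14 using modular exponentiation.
3 = 2 + 1 (binary 11). Repeated squaring mod 14: 2^1 ≡ 2; 2^2 ≡ 2² = 4 ≡ 4. Multiply: 2^3 = 2^2 × 2^1 ≡ 4 × 2 (mod 14): 4 × 2 = 8 ≡ 8. So 2^3 ≡ 8 (mod 14).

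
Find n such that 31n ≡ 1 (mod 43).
31^(-1) ≡ 25 (mod 43). Verification: 31 × 25 = 775 ≡ 1 (mod 43)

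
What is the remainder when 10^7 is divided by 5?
10 ≡ 0 (mod 5). 7 = 4 + 2 + 1 (binary 111). Repeated squaring mod 5: 0^1 ≡ 0; 0^2 ≡ 0² = 0 ≡ 0; 0^4 ≡ 0² = 0 ≡ 0. Multiply: 10^7 ≡ 0^4 × 0^2 × 0^1 ≡ 0 × 0 × 0 (mod 5): 0 × 0 = 0 ≡ 0; 0 × 0 = 0 ≡ 0. So 10^7 ≡ 0 (mod 5).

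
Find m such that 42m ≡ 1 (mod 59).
42^(-1) ≡ 52 (mod 59). Verification: 42 × 52 = 2184 ≡ 1 (mod 59)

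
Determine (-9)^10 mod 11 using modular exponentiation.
(-9) ≡ 2 (mod 11). 10 = 8 + 2 (binary 1010). Repeated squaring mod 11: 2^1 ≡ 2; 2^2 ≡ 2² = 4 ≡ 4; 2^4 ≡ 4² = 16 ≡ 5; 2^8 ≡ 5² = 25 ≡ 3. Multiply: (-9)^10 ≡ 2^8 × 2^2 ≡ 3 × 4 (mod 11): 3 × 4 = 12 ≡ 1. So (-9)^10 ≡ 1 (mod 11).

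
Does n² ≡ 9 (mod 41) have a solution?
By Euler's criterion: 9^{20} ≡ 1 (mod 41). Since this equals 1, 9 is a QR.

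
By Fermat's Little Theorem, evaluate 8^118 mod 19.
By Fermat: 8^{18} ≡ 1 (mod 19). 118 = 6×18 + 10. So 8^{118} ≡ 8^{10} ≡ 11 (mod 19)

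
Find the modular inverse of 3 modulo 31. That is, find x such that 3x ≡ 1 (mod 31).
21

Using Extended Euclidean Algorithm:
gcd(3, 31) = 1
Bezout coefficients: 3 × -10 + 31 × 1 = 1
So 3 × -10 ≡ 1 (mod 31)
The inverse is -10 mod 31 = 21
Verification: 3 × 21 = 63 = 2 × 31 + 1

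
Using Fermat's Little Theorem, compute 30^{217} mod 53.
30

By Fermat's Little Theorem, a^(p-1) ≡ 1 (mod p) for prime p and gcd(a, p) = 1
Here p = 53, so 30^52 ≡ 1 (mod 53)
We can reduce the exponent: 217 mod 52 = 9
So 30^217 ≡ 30^9 (mod 53)
Computing: 30^9 mod 53 = 30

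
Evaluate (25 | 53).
(25/53) = 25^{26} mod 53 = 1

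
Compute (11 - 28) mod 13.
9

(11 - 28) = -17
-17 mod 13 = 9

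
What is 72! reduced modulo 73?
By Wilson's theorem, (72)! ≡ -1 ≡ 72 (mod 73)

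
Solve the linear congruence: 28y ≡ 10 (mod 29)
19

Since gcd(28, 29) = 1 divides 10, a solution exists.
Multiply both sides by the inverse of 28 mod 29:
  28^(-1) mod 29 = 28
  x ≡ 28 × 10 ≡ 280 ≡ 19 (mod 29)
Verification: 28 × 19 = 532 = 18 × 29 + 10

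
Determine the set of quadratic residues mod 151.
QRs mod 151: {1, 2, 4, 5, 8, 9, 10, 11, 16, 17, 18, 19, 20, 21, 22, 25, 29, 31, 32, 34, 36, 37, 38, 39, 40, 42, 43, 44, 45, 47, 49, 50, 55, 58, 59, 62, 64, 68, 69, 72, 74, 76, 78, 80, 81, 84, 85, 86, 88, 90, 91, 94, 95, 97, 98, 99, 100, 103, 105, 110, 116, 118, 121, 123, 124, 125, 127, 128, 136, 137, 138, 139, 144, 145, 148}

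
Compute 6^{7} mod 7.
6

Using successive squaring:
Binary expansion of 7: 111
Powers of 6 mod 7 (each is the square of the previous):
  6^1 ≡ 6 (mod 7)
  6^2 ≡ 6² = 36 ≡ 1 (mod 7)
  6^4 ≡ 1² = 1 ≡ 1 (mod 7)
7 = 4 + 2 + 1, so 6^7 = 6^4 × 6^2 × 6^1 ≡ 1 × 1 × 6 (mod 7)
Multiplying step by step:
  1 × 1 = 1 ≡ 1 (mod 7)
  1 × 6 = 6 ≡ 6 (mod 7)
Result: 6^7 ≡ 6 (mod 7)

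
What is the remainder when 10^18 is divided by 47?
Using repeated squaring. 18 = 16 + 2 (binary 10010). Repeated squaring mod 47: 10^1 ≡ 10; 10^2 ≡ 10² = 100 ≡ 6; 10^4 ≡ 6² = 36 ≡ 36; 10^8 ≡ 36² = 1296 ≡ 27; 10^16 ≡ 27² = 729 ≡ 24. Multiply: 10^18 = 10^16 × 10^2 ≡ 24 × 6 (mod 47): 24 × 6 = 144 ≡ 3. So 10^18 ≡ 3 (mod 47).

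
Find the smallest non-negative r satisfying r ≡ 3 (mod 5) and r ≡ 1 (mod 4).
M = 5 × 4 = 20. M₁ = 4, y₁ ≡ 4 (mod 5). M₂ = 5, y₂ ≡ 1 (mod 4). r = 3×4×4 + 1×5×1 ≡ 13 (mod 20)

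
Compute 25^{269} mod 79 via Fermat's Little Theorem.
50

By Fermat's Little Theorem, a^(p-1) ≡ 1 (mod p) for prime p and gcd(a, p) = 1
Here p = 79, so 25^78 ≡ 1 (mod 79)
We can reduce the exponent: 269 mod 78 = 35
So 25^269 ≡ 25^35 (mod 79)
Computing: 25^35 mod 79 = 50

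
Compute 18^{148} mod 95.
1

Using successive squaring:
Binary expansion of 148: 10010100
Powers of 18 mod 95 (each is the square of the previous):
  18^1 ≡ 18 (mod 95)
  18^2 ≡ 18² = 324 ≡ 39 (mod 95)
  18^4 ≡ 39² = 1521 ≡ 1 (mod 95)
  18^8 ≡ 1² = 1 ≡ 1 (mod 95)
  18^16 ≡ 1² = 1 ≡ 1 (mod 95)
  18^32 ≡ 1² = 1 ≡ 1 (mod 95)
  18^64 ≡ 1² = 1 ≡ 1 (mod 95)
  18^128 ≡ 1² = 1 ≡ 1 (mod 95)
148 = 128 + 16 + 4, so 18^148 = 18^128 × 18^16 × 18^4 ≡ 1 × 1 × 1 (mod 95)
Multiplying step by step:
  1 × 1 = 1 ≡ 1 (mod 95)
  1 × 1 = 1 ≡ 1 (mod 95)
Result: 18^148 ≡ 1 (mod 95)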